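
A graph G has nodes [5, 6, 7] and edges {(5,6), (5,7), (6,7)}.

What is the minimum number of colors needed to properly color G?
Clique number ω(G) = 3 (lower bound: χ ≥ ω).
The clique on [5, 6, 7] has size 3, forcing χ ≥ 3, and the coloring below uses 3 colors, so χ(G) = 3.
A valid 3-coloring: color 1: [6]; color 2: [7]; color 3: [5].

χ(G) = 3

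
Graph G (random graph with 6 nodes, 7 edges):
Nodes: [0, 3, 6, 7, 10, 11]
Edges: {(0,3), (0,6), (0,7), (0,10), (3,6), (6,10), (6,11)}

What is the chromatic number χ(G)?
Clique number ω(G) = 3 (lower bound: χ ≥ ω).
The clique on [0, 6, 10] has size 3, forcing χ ≥ 3, and the coloring below uses 3 colors, so χ(G) = 3.
A valid 3-coloring: color 1: [0, 11]; color 2: [6, 7]; color 3: [3, 10].

χ(G) = 3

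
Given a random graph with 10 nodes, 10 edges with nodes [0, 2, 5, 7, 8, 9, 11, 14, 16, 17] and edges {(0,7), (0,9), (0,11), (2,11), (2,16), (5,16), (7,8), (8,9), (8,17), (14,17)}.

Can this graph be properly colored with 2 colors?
Yes, G is 2-colorable

A valid 2-coloring: color 1: [0, 2, 5, 8, 14]; color 2: [7, 9, 11, 16, 17].
(χ(G) = 2 ≤ 2.)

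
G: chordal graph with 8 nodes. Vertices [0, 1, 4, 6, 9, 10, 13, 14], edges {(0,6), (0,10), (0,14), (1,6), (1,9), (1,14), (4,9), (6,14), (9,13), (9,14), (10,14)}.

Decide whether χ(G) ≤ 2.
No, G is not 2-colorable

The clique on vertices [0, 10, 14] has size 3 > 2, so it alone needs 3 colors.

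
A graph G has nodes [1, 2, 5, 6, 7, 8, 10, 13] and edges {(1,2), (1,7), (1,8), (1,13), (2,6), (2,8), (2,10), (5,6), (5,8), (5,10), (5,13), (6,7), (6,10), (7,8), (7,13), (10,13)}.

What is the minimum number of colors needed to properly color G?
Clique number ω(G) = 3 (lower bound: χ ≥ ω).
The clique on [1, 2, 8] has size 3, forcing χ ≥ 3, and the coloring below uses 3 colors, so χ(G) = 3.
A valid 3-coloring: color 1: [6, 8, 13]; color 2: [2, 5, 7]; color 3: [1, 10].

χ(G) = 3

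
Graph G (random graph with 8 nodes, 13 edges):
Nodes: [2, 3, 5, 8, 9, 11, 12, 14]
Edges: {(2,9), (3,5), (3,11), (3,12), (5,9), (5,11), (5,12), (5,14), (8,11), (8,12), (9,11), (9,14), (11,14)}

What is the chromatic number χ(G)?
Clique number ω(G) = 4 (lower bound: χ ≥ ω).
The clique on [5, 9, 11, 14] has size 4, forcing χ ≥ 4, and the coloring below uses 4 colors, so χ(G) = 4.
A valid 4-coloring: color 1: [2, 11, 12]; color 2: [5, 8]; color 3: [3, 9]; color 4: [14].

χ(G) = 4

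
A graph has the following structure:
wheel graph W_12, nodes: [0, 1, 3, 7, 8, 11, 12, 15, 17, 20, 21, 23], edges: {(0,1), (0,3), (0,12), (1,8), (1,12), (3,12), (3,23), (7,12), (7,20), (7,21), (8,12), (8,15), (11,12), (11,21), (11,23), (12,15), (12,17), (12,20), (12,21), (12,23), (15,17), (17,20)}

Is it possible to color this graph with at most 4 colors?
A valid 4-coloring: color 1: [12]; color 2: [0, 7, 8, 17, 23]; color 3: [1, 3, 15, 20, 21]; color 4: [11].
(χ(G) = 4 ≤ 4.)

Yes, G is 4-colorable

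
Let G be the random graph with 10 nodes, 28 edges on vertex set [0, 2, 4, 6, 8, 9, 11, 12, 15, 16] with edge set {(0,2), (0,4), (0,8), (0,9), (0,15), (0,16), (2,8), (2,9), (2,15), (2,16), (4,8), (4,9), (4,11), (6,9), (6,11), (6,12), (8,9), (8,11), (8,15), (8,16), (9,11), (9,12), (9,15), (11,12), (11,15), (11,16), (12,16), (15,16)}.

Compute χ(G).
Clique number ω(G) = 5 (lower bound: χ ≥ ω).
The clique on [0, 2, 8, 15, 16] has size 5, forcing χ ≥ 5, and the coloring below uses 5 colors, so χ(G) = 5.
A valid 5-coloring: color 1: [9, 16]; color 2: [0, 11]; color 3: [6, 8]; color 4: [4, 12, 15]; color 5: [2].

χ(G) = 5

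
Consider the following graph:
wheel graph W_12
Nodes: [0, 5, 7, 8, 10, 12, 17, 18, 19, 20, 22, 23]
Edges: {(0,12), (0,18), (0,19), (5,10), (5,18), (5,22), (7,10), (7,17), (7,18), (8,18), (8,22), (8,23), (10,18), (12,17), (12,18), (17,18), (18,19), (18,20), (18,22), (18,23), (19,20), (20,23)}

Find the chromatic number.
χ(G) = 4

Clique number ω(G) = 3 (lower bound: χ ≥ ω).
Odd cycle [20, 23, 8, 22, 5, 10, 7, 17, 12, 0, 19] needs 3 colors (χ ≥ 3).
Vertex 18 is adjacent to every vertex of [0, 5, 7, 8, 10, 12, 17, 19, 20, 22, 23], which already need 3 colors among themselves, so 18 needs a new color (χ ≥ 4).
The coloring below uses 4 colors, so χ(G) = 4.
A valid 4-coloring: color 1: [18]; color 2: [0, 5, 7, 8, 20]; color 3: [10, 17, 19, 22, 23]; color 4: [12].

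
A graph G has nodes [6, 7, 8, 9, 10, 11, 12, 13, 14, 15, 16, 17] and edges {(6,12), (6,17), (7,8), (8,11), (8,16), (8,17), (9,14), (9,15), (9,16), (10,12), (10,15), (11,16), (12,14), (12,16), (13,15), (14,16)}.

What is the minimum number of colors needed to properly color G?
χ(G) = 3

Clique number ω(G) = 3 (lower bound: χ ≥ ω).
The clique on [8, 11, 16] has size 3, forcing χ ≥ 3, and the coloring below uses 3 colors, so χ(G) = 3.
A valid 3-coloring: color 1: [7, 15, 16, 17]; color 2: [8, 9, 12, 13]; color 3: [6, 10, 11, 14].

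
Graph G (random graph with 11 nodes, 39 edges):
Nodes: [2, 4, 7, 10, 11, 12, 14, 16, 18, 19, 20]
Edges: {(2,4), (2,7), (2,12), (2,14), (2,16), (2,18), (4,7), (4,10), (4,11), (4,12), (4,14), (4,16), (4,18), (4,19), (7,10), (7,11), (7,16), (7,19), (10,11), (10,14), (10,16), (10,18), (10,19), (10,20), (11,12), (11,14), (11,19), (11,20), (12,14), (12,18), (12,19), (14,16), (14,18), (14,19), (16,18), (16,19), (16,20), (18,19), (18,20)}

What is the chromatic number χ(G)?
Clique number ω(G) = 6 (lower bound: χ ≥ ω).
The clique on [4, 10, 14, 16, 18, 19] has size 6, forcing χ ≥ 6, and the coloring below uses 6 colors, so χ(G) = 6.
A valid 6-coloring: color 1: [4, 20]; color 2: [11, 18]; color 3: [7, 14]; color 4: [12, 16]; color 5: [2, 19]; color 6: [10].

χ(G) = 6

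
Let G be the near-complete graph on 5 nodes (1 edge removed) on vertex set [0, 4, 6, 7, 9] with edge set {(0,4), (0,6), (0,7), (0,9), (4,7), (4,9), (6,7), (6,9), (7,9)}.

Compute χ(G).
Clique number ω(G) = 4 (lower bound: χ ≥ ω).
The clique on [0, 4, 7, 9] has size 4, forcing χ ≥ 4, and the coloring below uses 4 colors, so χ(G) = 4.
A valid 4-coloring: color 1: [9]; color 2: [0]; color 3: [7]; color 4: [4, 6].

χ(G) = 4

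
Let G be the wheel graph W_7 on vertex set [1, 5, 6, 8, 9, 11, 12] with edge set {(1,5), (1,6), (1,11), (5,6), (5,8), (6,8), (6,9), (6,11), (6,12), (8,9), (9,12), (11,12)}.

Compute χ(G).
χ(G) = 3

Clique number ω(G) = 3 (lower bound: χ ≥ ω).
The clique on [6, 8, 9] has size 3, forcing χ ≥ 3, and the coloring below uses 3 colors, so χ(G) = 3.
A valid 3-coloring: color 1: [6]; color 2: [5, 9, 11]; color 3: [1, 8, 12].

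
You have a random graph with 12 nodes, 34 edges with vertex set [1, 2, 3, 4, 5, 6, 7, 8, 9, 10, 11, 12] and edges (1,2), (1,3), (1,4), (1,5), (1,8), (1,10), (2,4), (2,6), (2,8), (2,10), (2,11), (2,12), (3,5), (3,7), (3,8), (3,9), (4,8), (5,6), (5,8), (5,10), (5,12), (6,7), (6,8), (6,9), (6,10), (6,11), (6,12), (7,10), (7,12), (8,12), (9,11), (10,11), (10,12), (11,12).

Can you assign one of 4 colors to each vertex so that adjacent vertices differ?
No, G is not 4-colorable

The clique on vertices [2, 6, 10, 11, 12] has size 5 > 4, so it alone needs 5 colors.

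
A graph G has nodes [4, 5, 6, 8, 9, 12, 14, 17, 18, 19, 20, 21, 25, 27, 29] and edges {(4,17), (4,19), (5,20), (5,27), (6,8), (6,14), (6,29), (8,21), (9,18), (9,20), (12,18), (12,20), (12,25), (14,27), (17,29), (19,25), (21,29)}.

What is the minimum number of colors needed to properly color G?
Clique number ω(G) = 2 (lower bound: χ ≥ ω).
Odd cycle [27, 14, 6, 29, 17, 4, 19, 25, 12, 20, 5] needs 3 colors (χ ≥ 3).
The coloring below uses 3 colors, so χ(G) = 3.
A valid 3-coloring: color 1: [4, 8, 14, 18, 20, 25, 29]; color 2: [6, 9, 12, 17, 19, 21, 27]; color 3: [5].

χ(G) = 3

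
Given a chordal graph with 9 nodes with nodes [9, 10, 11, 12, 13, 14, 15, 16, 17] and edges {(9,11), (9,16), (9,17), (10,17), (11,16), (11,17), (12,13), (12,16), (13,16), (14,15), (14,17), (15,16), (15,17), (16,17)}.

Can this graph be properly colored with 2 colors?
The clique on vertices [9, 11, 16, 17] has size 4 > 2, so it alone needs 4 colors.

No, G is not 2-colorable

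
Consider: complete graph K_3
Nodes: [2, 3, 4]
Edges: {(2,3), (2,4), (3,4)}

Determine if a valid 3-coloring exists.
Yes, G is 3-colorable

A valid 3-coloring: color 1: [3]; color 2: [2]; color 3: [4].
(χ(G) = 3 ≤ 3.)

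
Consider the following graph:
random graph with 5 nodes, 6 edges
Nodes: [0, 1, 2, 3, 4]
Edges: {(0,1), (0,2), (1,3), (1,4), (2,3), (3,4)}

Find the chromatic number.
Clique number ω(G) = 3 (lower bound: χ ≥ ω).
The clique on [1, 3, 4] has size 3, forcing χ ≥ 3, and the coloring below uses 3 colors, so χ(G) = 3.
A valid 3-coloring: color 1: [1, 2]; color 2: [0, 3]; color 3: [4].

χ(G) = 3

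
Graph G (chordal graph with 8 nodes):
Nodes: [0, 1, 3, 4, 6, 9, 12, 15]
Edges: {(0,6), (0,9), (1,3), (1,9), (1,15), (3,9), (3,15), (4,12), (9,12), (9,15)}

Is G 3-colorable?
No, G is not 3-colorable

The clique on vertices [1, 3, 9, 15] has size 4 > 3, so it alone needs 4 colors.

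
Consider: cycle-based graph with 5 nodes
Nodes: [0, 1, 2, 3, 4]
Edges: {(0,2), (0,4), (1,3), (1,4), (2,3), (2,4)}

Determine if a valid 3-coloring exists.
Yes, G is 3-colorable

A valid 3-coloring: color 1: [3, 4]; color 2: [1, 2]; color 3: [0].
(χ(G) = 3 ≤ 3.)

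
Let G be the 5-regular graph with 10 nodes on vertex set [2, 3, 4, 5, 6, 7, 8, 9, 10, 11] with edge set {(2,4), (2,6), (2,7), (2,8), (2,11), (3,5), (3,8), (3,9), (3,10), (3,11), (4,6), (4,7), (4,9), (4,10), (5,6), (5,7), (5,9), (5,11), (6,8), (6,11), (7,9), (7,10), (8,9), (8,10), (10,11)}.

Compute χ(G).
χ(G) = 4

Clique number ω(G) = 3 (lower bound: χ ≥ ω).
Odd cycle [10, 11, 5, 9, 8] needs 3 colors (χ ≥ 3).
Vertex 3 is adjacent to every vertex of [5, 8, 9, 10, 11], which already need 3 colors among themselves, so 3 needs a new color (χ ≥ 4).
The coloring below uses 4 colors, so χ(G) = 4.
A valid 4-coloring: color 1: [9, 11]; color 2: [3, 6, 7]; color 3: [2, 5, 10]; color 4: [4, 8].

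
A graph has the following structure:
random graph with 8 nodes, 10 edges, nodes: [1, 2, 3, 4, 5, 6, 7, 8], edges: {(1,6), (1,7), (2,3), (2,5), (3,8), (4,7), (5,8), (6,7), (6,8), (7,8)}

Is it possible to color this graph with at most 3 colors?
A valid 3-coloring: color 1: [1, 2, 4, 8]; color 2: [3, 5, 7]; color 3: [6].
(χ(G) = 3 ≤ 3.)

Yes, G is 3-colorable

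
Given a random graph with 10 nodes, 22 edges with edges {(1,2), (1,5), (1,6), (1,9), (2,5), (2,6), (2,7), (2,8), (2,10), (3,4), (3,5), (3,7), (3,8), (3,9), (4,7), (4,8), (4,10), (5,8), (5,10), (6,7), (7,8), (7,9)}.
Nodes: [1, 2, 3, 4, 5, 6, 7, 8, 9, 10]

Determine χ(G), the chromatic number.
χ(G) = 4

Clique number ω(G) = 4 (lower bound: χ ≥ ω).
The clique on [3, 4, 7, 8] has size 4, forcing χ ≥ 4, and the coloring below uses 4 colors, so χ(G) = 4.
A valid 4-coloring: color 1: [5, 7]; color 2: [2, 3]; color 3: [1, 8, 10]; color 4: [4, 6, 9].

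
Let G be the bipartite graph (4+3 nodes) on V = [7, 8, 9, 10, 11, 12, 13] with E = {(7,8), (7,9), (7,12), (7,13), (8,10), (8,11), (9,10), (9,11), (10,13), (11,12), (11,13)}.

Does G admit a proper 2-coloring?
Yes, G is 2-colorable

A valid 2-coloring: color 1: [7, 10, 11]; color 2: [8, 9, 12, 13].
(χ(G) = 2 ≤ 2.)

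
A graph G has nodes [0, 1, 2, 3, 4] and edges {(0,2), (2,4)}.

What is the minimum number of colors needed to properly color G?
χ(G) = 2

Clique number ω(G) = 2 (lower bound: χ ≥ ω).
The graph is bipartite (no odd cycle), so 2 colors suffice: χ(G) = 2.
A valid 2-coloring: color 1: [1, 2, 3]; color 2: [0, 4].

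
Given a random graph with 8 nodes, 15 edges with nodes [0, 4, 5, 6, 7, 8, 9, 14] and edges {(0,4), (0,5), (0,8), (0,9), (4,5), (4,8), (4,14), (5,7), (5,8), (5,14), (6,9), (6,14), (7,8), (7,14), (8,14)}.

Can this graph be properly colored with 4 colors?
A valid 4-coloring: color 1: [6, 8]; color 2: [0, 14]; color 3: [5, 9]; color 4: [4, 7].
(χ(G) = 4 ≤ 4.)

Yes, G is 4-colorable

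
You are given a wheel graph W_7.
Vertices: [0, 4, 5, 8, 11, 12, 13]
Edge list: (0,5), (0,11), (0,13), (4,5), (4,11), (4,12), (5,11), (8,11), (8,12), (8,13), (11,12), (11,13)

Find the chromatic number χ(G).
Clique number ω(G) = 3 (lower bound: χ ≥ ω).
The clique on [0, 5, 11] has size 3, forcing χ ≥ 3, and the coloring below uses 3 colors, so χ(G) = 3.
A valid 3-coloring: color 1: [11]; color 2: [0, 4, 8]; color 3: [5, 12, 13].

χ(G) = 3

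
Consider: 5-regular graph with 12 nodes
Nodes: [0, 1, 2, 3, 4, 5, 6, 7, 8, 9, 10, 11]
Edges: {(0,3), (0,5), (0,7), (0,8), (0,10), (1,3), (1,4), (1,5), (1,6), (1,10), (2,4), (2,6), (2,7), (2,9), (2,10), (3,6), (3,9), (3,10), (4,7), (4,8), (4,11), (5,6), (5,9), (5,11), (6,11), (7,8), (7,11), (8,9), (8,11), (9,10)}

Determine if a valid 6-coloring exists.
A valid 6-coloring: color 1: [6, 7, 10]; color 2: [1, 2, 8]; color 3: [0, 9, 11]; color 4: [3, 4, 5].
(χ(G) = 4 ≤ 6.)

Yes, G is 6-colorable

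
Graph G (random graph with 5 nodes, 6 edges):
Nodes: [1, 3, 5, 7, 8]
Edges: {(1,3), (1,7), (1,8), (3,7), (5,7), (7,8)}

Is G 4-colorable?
Yes, G is 4-colorable

A valid 4-coloring: color 1: [7]; color 2: [1, 5]; color 3: [3, 8].
(χ(G) = 3 ≤ 4.)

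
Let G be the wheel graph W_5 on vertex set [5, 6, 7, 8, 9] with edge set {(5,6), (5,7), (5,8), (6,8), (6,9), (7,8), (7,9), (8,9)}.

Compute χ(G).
χ(G) = 3

Clique number ω(G) = 3 (lower bound: χ ≥ ω).
The clique on [6, 8, 9] has size 3, forcing χ ≥ 3, and the coloring below uses 3 colors, so χ(G) = 3.
A valid 3-coloring: color 1: [8]; color 2: [6, 7]; color 3: [5, 9].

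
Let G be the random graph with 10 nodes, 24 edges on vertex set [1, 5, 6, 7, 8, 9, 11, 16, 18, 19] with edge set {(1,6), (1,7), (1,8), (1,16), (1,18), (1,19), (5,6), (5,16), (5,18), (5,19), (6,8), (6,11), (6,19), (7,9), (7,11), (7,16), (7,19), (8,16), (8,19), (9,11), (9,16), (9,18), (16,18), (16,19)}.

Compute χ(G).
Clique number ω(G) = 4 (lower bound: χ ≥ ω).
The clique on [1, 8, 16, 19] has size 4, forcing χ ≥ 4, and the coloring below uses 4 colors, so χ(G) = 4.
A valid 4-coloring: color 1: [6, 16]; color 2: [1, 5, 9]; color 3: [11, 18, 19]; color 4: [7, 8].

χ(G) = 4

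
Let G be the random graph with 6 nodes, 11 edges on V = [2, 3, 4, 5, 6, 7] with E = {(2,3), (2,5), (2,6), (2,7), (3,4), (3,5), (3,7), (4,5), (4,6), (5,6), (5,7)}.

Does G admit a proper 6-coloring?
Yes, G is 6-colorable

A valid 6-coloring: color 1: [5]; color 2: [2, 4]; color 3: [3, 6]; color 4: [7].
(χ(G) = 4 ≤ 6.)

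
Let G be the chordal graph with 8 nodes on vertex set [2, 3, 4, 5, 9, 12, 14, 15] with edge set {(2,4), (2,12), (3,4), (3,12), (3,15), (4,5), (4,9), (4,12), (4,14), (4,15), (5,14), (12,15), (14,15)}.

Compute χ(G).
Clique number ω(G) = 4 (lower bound: χ ≥ ω).
The clique on [3, 4, 12, 15] has size 4, forcing χ ≥ 4, and the coloring below uses 4 colors, so χ(G) = 4.
A valid 4-coloring: color 1: [4]; color 2: [2, 5, 9, 15]; color 3: [12, 14]; color 4: [3].

χ(G) = 4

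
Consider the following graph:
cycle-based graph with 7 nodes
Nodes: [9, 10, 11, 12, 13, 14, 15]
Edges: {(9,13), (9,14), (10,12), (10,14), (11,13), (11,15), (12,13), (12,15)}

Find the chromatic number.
Clique number ω(G) = 2 (lower bound: χ ≥ ω).
Odd cycle [10, 14, 9, 13, 11, 15, 12] needs 3 colors (χ ≥ 3).
The coloring below uses 3 colors, so χ(G) = 3.
A valid 3-coloring: color 1: [11, 12, 14]; color 2: [10, 13, 15]; color 3: [9].

χ(G) = 3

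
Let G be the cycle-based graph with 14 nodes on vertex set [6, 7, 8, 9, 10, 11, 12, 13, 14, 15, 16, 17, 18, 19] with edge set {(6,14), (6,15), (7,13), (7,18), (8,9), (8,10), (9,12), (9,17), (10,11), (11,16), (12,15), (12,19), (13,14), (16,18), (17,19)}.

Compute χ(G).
Clique number ω(G) = 2 (lower bound: χ ≥ ω).
The graph is bipartite (no odd cycle), so 2 colors suffice: χ(G) = 2.
A valid 2-coloring: color 1: [7, 9, 10, 14, 15, 16, 19]; color 2: [6, 8, 11, 12, 13, 17, 18].

χ(G) = 2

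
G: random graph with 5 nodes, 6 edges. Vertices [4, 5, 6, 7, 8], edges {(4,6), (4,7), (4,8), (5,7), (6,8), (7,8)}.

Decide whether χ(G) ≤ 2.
The clique on vertices [4, 6, 8] has size 3 > 2, so it alone needs 3 colors.

No, G is not 2-colorable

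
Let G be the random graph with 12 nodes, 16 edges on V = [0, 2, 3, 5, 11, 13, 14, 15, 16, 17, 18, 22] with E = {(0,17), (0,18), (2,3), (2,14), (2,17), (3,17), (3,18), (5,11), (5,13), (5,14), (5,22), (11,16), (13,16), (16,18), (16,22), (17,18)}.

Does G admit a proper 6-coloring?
A valid 6-coloring: color 1: [2, 11, 13, 15, 18, 22]; color 2: [5, 16, 17]; color 3: [0, 3, 14].
(χ(G) = 3 ≤ 6.)

Yes, G is 6-colorable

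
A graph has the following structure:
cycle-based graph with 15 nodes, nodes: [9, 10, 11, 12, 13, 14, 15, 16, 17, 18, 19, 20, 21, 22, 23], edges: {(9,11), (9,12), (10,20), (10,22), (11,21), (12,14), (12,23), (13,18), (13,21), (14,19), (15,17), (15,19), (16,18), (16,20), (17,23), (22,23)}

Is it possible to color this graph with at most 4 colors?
Yes, G is 4-colorable

A valid 4-coloring: color 1: [10, 11, 13, 14, 15, 16, 23]; color 2: [12, 17, 18, 19, 20, 21, 22]; color 3: [9].
(χ(G) = 3 ≤ 4.)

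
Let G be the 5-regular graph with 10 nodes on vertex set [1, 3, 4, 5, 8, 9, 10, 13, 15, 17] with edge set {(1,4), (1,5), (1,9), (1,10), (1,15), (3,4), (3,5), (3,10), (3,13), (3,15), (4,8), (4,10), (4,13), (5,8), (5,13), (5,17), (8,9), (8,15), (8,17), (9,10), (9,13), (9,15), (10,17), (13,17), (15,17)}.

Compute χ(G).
Clique number ω(G) = 3 (lower bound: χ ≥ ω).
Suppose a proper 3-coloring c exists. The clique [1, 4, 10] takes 3 distinct colors; by symmetry let c(1) = 1, c(4) = 2, c(10) = 3.
- Vertex 3: neighbors [4, 10] already have colors [2, 3] ⇒ c(3) = 1.
- Vertex 9: neighbors [1, 10] already have colors [1, 3] ⇒ c(9) = 2.
- Vertex 13: neighbors [3, 4] already have colors [1, 2] ⇒ c(13) = 3.
- Vertex 5: neighbors [1, 13] already have colors [1, 3] ⇒ c(5) = 2.
- Vertex 15: neighbors [1, 9] already have colors [1, 2] ⇒ c(15) = 3.
- Vertex 8: neighbors [4, 15] already have colors [2, 3] ⇒ c(8) = 1.
- Vertex 17: neighbors [8, 5, 10] already have colors [1, 2, 3] — all 3 colors blocked. Contradiction.
The forced assignments end in a contradiction, so G has no proper 3-coloring (χ ≥ 4).
The coloring below uses 4 colors, so χ(G) = 4.
A valid 4-coloring: color 1: [1, 3, 17]; color 2: [4, 5, 9]; color 3: [8, 10, 13]; color 4: [15].

χ(G) = 4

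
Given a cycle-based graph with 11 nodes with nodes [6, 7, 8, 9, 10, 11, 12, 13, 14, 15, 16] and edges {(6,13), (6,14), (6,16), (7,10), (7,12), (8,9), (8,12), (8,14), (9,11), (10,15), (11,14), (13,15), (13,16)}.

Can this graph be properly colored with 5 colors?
A valid 5-coloring: color 1: [6, 7, 8, 11, 15]; color 2: [9, 10, 12, 13, 14]; color 3: [16].
(χ(G) = 3 ≤ 5.)

Yes, G is 5-colorable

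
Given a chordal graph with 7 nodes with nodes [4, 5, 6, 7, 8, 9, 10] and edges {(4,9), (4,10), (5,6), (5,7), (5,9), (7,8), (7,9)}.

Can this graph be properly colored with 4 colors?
Yes, G is 4-colorable

A valid 4-coloring: color 1: [4, 5, 8]; color 2: [6, 9, 10]; color 3: [7].
(χ(G) = 3 ≤ 4.)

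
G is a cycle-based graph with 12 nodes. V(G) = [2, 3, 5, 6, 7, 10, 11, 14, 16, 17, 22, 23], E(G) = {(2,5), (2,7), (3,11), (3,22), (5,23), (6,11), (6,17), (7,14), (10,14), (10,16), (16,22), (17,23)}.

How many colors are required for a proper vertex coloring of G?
Clique number ω(G) = 2 (lower bound: χ ≥ ω).
The graph is bipartite (no odd cycle), so 2 colors suffice: χ(G) = 2.
A valid 2-coloring: color 1: [5, 7, 10, 11, 17, 22]; color 2: [2, 3, 6, 14, 16, 23].

χ(G) = 2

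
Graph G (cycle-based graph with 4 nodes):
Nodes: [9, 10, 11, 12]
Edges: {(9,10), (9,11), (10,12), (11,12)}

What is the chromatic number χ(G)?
χ(G) = 2

Clique number ω(G) = 2 (lower bound: χ ≥ ω).
The graph is bipartite (no odd cycle), so 2 colors suffice: χ(G) = 2.
A valid 2-coloring: color 1: [10, 11]; color 2: [9, 12].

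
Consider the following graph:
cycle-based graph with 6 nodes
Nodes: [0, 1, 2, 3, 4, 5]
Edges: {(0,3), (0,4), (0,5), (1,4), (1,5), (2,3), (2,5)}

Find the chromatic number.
χ(G) = 2

Clique number ω(G) = 2 (lower bound: χ ≥ ω).
The graph is bipartite (no odd cycle), so 2 colors suffice: χ(G) = 2.
A valid 2-coloring: color 1: [0, 1, 2]; color 2: [3, 4, 5].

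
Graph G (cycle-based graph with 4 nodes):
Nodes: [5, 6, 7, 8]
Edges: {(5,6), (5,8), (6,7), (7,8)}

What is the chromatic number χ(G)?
χ(G) = 2

Clique number ω(G) = 2 (lower bound: χ ≥ ω).
The graph is bipartite (no odd cycle), so 2 colors suffice: χ(G) = 2.
A valid 2-coloring: color 1: [6, 8]; color 2: [5, 7].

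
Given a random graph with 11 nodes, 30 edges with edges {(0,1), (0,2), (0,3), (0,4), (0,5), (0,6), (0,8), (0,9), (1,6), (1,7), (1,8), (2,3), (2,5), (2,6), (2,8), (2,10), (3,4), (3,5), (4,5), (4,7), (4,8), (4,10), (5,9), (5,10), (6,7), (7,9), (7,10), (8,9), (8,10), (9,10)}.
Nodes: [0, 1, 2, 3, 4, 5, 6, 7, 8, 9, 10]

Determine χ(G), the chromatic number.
χ(G) = 4

Clique number ω(G) = 4 (lower bound: χ ≥ ω).
The clique on [0, 2, 3, 5] has size 4, forcing χ ≥ 4, and the coloring below uses 4 colors, so χ(G) = 4.
A valid 4-coloring: color 1: [0, 10]; color 2: [1, 2, 4, 9]; color 3: [5, 7, 8]; color 4: [3, 6].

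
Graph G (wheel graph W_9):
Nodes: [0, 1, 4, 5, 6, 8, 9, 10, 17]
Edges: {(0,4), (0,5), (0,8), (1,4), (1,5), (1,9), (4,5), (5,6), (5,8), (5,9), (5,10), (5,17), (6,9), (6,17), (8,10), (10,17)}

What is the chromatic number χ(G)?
Clique number ω(G) = 3 (lower bound: χ ≥ ω).
The clique on [0, 5, 8] has size 3, forcing χ ≥ 3, and the coloring below uses 3 colors, so χ(G) = 3.
A valid 3-coloring: color 1: [5]; color 2: [4, 8, 9, 17]; color 3: [0, 1, 6, 10].

χ(G) = 3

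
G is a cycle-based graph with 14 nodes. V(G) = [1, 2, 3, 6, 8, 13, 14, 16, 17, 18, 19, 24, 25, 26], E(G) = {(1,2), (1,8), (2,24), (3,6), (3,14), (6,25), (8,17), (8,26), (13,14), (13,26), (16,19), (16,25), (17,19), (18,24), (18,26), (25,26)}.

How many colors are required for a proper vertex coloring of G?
Clique number ω(G) = 2 (lower bound: χ ≥ ω).
The graph is bipartite (no odd cycle), so 2 colors suffice: χ(G) = 2.
A valid 2-coloring: color 1: [1, 6, 14, 16, 17, 24, 26]; color 2: [2, 3, 8, 13, 18, 19, 25].

χ(G) = 2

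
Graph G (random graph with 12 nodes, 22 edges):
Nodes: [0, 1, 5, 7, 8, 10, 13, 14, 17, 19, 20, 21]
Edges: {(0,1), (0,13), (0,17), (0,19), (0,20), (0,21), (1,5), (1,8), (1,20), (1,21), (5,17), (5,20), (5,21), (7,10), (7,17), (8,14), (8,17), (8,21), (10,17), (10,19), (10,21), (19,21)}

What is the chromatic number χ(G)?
χ(G) = 3

Clique number ω(G) = 3 (lower bound: χ ≥ ω).
The clique on [0, 1, 20] has size 3, forcing χ ≥ 3, and the coloring below uses 3 colors, so χ(G) = 3.
A valid 3-coloring: color 1: [7, 13, 14, 20, 21]; color 2: [0, 5, 8, 10]; color 3: [1, 17, 19].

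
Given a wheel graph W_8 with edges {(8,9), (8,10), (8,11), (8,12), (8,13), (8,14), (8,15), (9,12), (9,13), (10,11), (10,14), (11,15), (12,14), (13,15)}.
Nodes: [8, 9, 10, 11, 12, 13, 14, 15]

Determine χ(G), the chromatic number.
Clique number ω(G) = 3 (lower bound: χ ≥ ω).
Odd cycle [9, 13, 15, 11, 10, 14, 12] needs 3 colors (χ ≥ 3).
Vertex 8 is adjacent to every vertex of [9, 10, 11, 12, 13, 14, 15], which already need 3 colors among themselves, so 8 needs a new color (χ ≥ 4).
The coloring below uses 4 colors, so χ(G) = 4.
A valid 4-coloring: color 1: [8]; color 2: [9, 14, 15]; color 3: [11, 12, 13]; color 4: [10].

χ(G) = 4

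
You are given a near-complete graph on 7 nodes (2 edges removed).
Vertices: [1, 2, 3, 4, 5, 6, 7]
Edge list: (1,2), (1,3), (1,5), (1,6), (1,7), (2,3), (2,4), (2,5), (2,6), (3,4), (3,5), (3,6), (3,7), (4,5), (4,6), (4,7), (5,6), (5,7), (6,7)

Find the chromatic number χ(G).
Clique number ω(G) = 5 (lower bound: χ ≥ ω).
The clique on [1, 2, 3, 5, 6] has size 5, forcing χ ≥ 5, and the coloring below uses 5 colors, so χ(G) = 5.
A valid 5-coloring: color 1: [3]; color 2: [6]; color 3: [5]; color 4: [1, 4]; color 5: [2, 7].

χ(G) = 5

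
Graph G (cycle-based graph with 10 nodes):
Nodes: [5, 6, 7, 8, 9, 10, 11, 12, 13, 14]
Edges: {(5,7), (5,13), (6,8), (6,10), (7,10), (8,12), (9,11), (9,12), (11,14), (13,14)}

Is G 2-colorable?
Yes, G is 2-colorable

A valid 2-coloring: color 1: [6, 7, 11, 12, 13]; color 2: [5, 8, 9, 10, 14].
(χ(G) = 2 ≤ 2.)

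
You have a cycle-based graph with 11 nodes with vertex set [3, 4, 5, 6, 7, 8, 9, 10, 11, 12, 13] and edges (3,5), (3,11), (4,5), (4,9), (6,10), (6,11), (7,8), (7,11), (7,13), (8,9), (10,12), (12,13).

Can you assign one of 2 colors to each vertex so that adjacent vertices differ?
No, G is not 2-colorable

Odd cycle [8, 7, 11, 3, 5, 4, 9] needs 3 colors (χ ≥ 3).
Hence χ(G) ≥ 3 > 2, so no proper 2-coloring exists.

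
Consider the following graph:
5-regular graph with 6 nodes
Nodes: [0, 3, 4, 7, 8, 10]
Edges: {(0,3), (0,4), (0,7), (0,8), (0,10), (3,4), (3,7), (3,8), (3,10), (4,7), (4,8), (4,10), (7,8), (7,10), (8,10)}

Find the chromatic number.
Clique number ω(G) = 6 (lower bound: χ ≥ ω).
The clique on [0, 3, 4, 7, 8, 10] has size 6, forcing χ ≥ 6, and the coloring below uses 6 colors, so χ(G) = 6.
A valid 6-coloring: color 1: [8]; color 2: [0]; color 3: [3]; color 4: [4]; color 5: [7]; color 6: [10].

χ(G) = 6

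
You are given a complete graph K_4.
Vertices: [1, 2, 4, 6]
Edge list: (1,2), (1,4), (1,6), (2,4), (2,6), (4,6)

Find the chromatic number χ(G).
χ(G) = 4

Clique number ω(G) = 4 (lower bound: χ ≥ ω).
The clique on [1, 2, 4, 6] has size 4, forcing χ ≥ 4, and the coloring below uses 4 colors, so χ(G) = 4.
A valid 4-coloring: color 1: [4]; color 2: [6]; color 3: [1]; color 4: [2].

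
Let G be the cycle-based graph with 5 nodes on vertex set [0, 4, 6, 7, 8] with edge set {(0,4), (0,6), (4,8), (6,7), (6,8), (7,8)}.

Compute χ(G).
Clique number ω(G) = 3 (lower bound: χ ≥ ω).
The clique on [6, 7, 8] has size 3, forcing χ ≥ 3, and the coloring below uses 3 colors, so χ(G) = 3.
A valid 3-coloring: color 1: [0, 8]; color 2: [4, 6]; color 3: [7].

χ(G) = 3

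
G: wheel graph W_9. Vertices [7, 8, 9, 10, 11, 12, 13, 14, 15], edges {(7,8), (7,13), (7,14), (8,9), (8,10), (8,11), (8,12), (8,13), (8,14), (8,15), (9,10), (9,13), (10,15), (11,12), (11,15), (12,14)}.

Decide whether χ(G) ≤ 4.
Yes, G is 4-colorable

A valid 4-coloring: color 1: [8]; color 2: [10, 11, 13, 14]; color 3: [7, 9, 12, 15].
(χ(G) = 3 ≤ 4.)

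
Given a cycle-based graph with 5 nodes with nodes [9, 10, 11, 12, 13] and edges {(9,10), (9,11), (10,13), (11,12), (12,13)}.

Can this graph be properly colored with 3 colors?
A valid 3-coloring: color 1: [9, 13]; color 2: [10, 12]; color 3: [11].
(χ(G) = 3 ≤ 3.)

Yes, G is 3-colorable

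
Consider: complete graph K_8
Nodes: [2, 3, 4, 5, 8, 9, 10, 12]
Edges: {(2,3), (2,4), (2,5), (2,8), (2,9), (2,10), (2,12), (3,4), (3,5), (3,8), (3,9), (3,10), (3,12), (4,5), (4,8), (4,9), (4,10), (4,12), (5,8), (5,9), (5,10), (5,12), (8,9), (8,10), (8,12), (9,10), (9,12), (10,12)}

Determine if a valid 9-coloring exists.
Yes, G is 9-colorable

A valid 9-coloring: color 1: [8]; color 2: [2]; color 3: [10]; color 4: [12]; color 5: [5]; color 6: [3]; color 7: [4]; color 8: [9].
(χ(G) = 8 ≤ 9.)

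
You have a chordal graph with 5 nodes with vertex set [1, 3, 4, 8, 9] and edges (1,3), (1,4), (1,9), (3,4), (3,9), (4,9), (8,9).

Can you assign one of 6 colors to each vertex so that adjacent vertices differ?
A valid 6-coloring: color 1: [9]; color 2: [1, 8]; color 3: [4]; color 4: [3].
(χ(G) = 4 ≤ 6.)

Yes, G is 6-colorable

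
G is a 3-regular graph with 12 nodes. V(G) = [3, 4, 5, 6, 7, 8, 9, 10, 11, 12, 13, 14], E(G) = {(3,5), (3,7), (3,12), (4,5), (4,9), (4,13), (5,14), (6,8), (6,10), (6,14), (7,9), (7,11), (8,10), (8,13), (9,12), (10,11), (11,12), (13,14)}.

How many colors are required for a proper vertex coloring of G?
Clique number ω(G) = 3 (lower bound: χ ≥ ω).
The clique on [6, 8, 10] has size 3, forcing χ ≥ 3, and the coloring below uses 3 colors, so χ(G) = 3.
A valid 3-coloring: color 1: [3, 4, 8, 11, 14]; color 2: [5, 6, 7, 12, 13]; color 3: [9, 10].

χ(G) = 3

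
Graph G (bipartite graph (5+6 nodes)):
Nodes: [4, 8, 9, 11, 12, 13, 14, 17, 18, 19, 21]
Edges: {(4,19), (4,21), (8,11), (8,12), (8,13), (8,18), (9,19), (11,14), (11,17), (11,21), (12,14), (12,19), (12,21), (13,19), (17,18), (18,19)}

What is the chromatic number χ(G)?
χ(G) = 2

Clique number ω(G) = 2 (lower bound: χ ≥ ω).
The graph is bipartite (no odd cycle), so 2 colors suffice: χ(G) = 2.
A valid 2-coloring: color 1: [8, 14, 17, 19, 21]; color 2: [4, 9, 11, 12, 13, 18].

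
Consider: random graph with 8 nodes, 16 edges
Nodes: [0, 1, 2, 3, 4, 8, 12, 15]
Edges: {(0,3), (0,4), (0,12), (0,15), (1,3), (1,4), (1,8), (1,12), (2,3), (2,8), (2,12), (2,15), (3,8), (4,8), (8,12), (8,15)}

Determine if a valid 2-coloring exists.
The clique on vertices [1, 3, 8] has size 3 > 2, so it alone needs 3 colors.

No, G is not 2-colorable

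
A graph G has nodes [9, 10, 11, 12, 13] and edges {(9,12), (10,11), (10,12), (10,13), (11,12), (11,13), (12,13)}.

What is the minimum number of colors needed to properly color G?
χ(G) = 4

Clique number ω(G) = 4 (lower bound: χ ≥ ω).
The clique on [10, 11, 12, 13] has size 4, forcing χ ≥ 4, and the coloring below uses 4 colors, so χ(G) = 4.
A valid 4-coloring: color 1: [12]; color 2: [9, 10]; color 3: [13]; color 4: [11].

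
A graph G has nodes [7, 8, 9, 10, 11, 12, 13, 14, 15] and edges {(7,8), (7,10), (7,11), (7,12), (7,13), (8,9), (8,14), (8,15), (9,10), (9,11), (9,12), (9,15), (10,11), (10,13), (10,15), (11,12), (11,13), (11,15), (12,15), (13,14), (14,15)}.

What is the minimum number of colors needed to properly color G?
χ(G) = 4

Clique number ω(G) = 4 (lower bound: χ ≥ ω).
The clique on [9, 10, 11, 15] has size 4, forcing χ ≥ 4, and the coloring below uses 4 colors, so χ(G) = 4.
A valid 4-coloring: color 1: [13, 15]; color 2: [8, 11]; color 3: [7, 9, 14]; color 4: [10, 12].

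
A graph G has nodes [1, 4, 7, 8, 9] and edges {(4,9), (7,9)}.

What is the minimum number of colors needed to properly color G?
Clique number ω(G) = 2 (lower bound: χ ≥ ω).
The graph is bipartite (no odd cycle), so 2 colors suffice: χ(G) = 2.
A valid 2-coloring: color 1: [1, 8, 9]; color 2: [4, 7].

χ(G) = 2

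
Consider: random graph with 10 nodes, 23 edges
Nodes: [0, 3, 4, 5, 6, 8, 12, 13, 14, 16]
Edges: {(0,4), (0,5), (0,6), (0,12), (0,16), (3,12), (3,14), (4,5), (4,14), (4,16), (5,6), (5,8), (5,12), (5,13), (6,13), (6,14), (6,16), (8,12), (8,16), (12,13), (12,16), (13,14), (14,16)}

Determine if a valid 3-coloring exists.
No, G is not 3-colorable

Odd cycle [5, 0, 16, 14, 13] needs 3 colors (χ ≥ 3).
Vertex 6 is adjacent to every vertex of [0, 5, 13, 14, 16], which already need 3 colors among themselves, so 6 needs a new color (χ ≥ 4).
Hence χ(G) ≥ 4 > 3, so no proper 3-coloring exists.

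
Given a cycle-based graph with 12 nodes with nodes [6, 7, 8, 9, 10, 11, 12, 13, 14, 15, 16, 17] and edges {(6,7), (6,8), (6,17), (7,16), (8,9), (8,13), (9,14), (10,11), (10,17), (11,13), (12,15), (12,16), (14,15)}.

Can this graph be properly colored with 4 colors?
A valid 4-coloring: color 1: [7, 8, 11, 12, 14, 17]; color 2: [6, 9, 10, 13, 15, 16].
(χ(G) = 2 ≤ 4.)

Yes, G is 4-colorable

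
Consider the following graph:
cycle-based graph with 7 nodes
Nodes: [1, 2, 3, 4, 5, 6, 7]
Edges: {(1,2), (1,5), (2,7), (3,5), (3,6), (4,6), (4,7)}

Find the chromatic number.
χ(G) = 3

Clique number ω(G) = 2 (lower bound: χ ≥ ω).
Odd cycle [1, 2, 7, 4, 6, 3, 5] needs 3 colors (χ ≥ 3).
The coloring below uses 3 colors, so χ(G) = 3.
A valid 3-coloring: color 1: [1, 3, 7]; color 2: [2, 4, 5]; color 3: [6].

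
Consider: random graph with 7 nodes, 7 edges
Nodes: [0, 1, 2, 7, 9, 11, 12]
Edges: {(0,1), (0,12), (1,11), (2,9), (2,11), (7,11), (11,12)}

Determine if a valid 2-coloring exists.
Yes, G is 2-colorable

A valid 2-coloring: color 1: [0, 9, 11]; color 2: [1, 2, 7, 12].
(χ(G) = 2 ≤ 2.)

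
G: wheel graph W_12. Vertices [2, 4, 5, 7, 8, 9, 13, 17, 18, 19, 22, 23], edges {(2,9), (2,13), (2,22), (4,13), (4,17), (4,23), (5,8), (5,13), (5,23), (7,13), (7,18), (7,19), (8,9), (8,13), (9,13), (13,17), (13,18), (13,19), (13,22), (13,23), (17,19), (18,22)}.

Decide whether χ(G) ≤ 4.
A valid 4-coloring: color 1: [13]; color 2: [4, 5, 7, 9, 22]; color 3: [2, 8, 17, 18, 23]; color 4: [19].
(χ(G) = 4 ≤ 4.)

Yes, G is 4-colorable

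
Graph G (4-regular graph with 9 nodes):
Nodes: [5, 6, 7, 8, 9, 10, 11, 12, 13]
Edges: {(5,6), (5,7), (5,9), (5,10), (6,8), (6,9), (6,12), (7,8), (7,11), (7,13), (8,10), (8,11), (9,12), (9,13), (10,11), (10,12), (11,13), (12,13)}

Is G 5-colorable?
Yes, G is 5-colorable

A valid 5-coloring: color 1: [7, 9, 10]; color 2: [6, 13]; color 3: [5, 8, 12]; color 4: [11].
(χ(G) = 4 ≤ 5.)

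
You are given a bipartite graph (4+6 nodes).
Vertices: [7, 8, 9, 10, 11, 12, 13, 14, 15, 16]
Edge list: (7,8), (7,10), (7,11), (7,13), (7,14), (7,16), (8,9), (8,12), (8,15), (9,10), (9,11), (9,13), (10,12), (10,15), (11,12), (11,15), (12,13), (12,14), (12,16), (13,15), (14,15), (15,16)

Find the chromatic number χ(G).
Clique number ω(G) = 2 (lower bound: χ ≥ ω).
The graph is bipartite (no odd cycle), so 2 colors suffice: χ(G) = 2.
A valid 2-coloring: color 1: [7, 9, 12, 15]; color 2: [8, 10, 11, 13, 14, 16].

χ(G) = 2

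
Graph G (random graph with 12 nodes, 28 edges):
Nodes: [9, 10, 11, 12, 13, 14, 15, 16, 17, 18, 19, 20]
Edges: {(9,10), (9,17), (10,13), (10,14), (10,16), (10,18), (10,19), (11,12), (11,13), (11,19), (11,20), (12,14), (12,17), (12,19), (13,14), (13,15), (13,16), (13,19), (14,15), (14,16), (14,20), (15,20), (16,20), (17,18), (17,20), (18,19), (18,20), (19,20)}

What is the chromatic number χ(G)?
Clique number ω(G) = 4 (lower bound: χ ≥ ω).
The clique on [10, 13, 14, 16] has size 4, forcing χ ≥ 4, and the coloring below uses 4 colors, so χ(G) = 4.
A valid 4-coloring: color 1: [10, 12, 20]; color 2: [14, 17, 19]; color 3: [9, 11, 15, 16, 18]; color 4: [13].

χ(G) = 4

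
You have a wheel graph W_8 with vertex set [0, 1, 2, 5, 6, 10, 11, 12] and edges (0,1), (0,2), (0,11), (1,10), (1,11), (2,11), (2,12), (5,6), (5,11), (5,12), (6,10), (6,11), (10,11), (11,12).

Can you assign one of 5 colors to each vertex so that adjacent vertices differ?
A valid 5-coloring: color 1: [11]; color 2: [1, 2, 5]; color 3: [0, 6, 12]; color 4: [10].
(χ(G) = 4 ≤ 5.)

Yes, G is 5-colorable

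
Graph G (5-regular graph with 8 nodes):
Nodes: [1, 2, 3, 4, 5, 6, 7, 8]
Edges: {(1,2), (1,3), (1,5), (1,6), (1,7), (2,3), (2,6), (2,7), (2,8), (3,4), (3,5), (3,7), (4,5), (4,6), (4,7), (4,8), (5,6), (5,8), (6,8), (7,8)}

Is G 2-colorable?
The clique on vertices [4, 5, 6, 8] has size 4 > 2, so it alone needs 4 colors.

No, G is not 2-colorable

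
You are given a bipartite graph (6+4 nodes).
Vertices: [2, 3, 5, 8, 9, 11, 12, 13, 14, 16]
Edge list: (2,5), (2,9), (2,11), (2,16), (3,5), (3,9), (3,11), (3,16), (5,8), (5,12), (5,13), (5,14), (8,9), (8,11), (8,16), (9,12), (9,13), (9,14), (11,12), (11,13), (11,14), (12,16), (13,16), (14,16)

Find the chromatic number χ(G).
Clique number ω(G) = 2 (lower bound: χ ≥ ω).
The graph is bipartite (no odd cycle), so 2 colors suffice: χ(G) = 2.
A valid 2-coloring: color 1: [5, 9, 11, 16]; color 2: [2, 3, 8, 12, 13, 14].

χ(G) = 2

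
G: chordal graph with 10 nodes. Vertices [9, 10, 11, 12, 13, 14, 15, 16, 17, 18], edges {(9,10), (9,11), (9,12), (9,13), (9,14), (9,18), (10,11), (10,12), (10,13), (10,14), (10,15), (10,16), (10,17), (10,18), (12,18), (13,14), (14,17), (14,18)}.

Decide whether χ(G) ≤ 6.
Yes, G is 6-colorable

A valid 6-coloring: color 1: [10]; color 2: [9, 15, 16, 17]; color 3: [11, 12, 14]; color 4: [13, 18].
(χ(G) = 4 ≤ 6.)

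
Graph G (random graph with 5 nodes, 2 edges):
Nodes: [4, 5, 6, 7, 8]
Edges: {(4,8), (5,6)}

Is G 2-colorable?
A valid 2-coloring: color 1: [5, 7, 8]; color 2: [4, 6].
(χ(G) = 2 ≤ 2.)

Yes, G is 2-colorable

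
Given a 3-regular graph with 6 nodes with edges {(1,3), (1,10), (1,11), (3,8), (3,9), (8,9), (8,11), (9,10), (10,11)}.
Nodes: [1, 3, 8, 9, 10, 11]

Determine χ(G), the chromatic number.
χ(G) = 3

Clique number ω(G) = 3 (lower bound: χ ≥ ω).
The clique on [3, 8, 9] has size 3, forcing χ ≥ 3, and the coloring below uses 3 colors, so χ(G) = 3.
A valid 3-coloring: color 1: [3, 10]; color 2: [1, 8]; color 3: [9, 11].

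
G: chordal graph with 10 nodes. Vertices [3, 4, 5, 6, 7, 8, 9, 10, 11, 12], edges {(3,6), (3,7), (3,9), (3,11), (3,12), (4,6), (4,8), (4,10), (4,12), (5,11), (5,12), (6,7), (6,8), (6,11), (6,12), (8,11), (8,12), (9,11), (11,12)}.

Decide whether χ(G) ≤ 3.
No, G is not 3-colorable

The clique on vertices [6, 8, 11, 12] has size 4 > 3, so it alone needs 4 colors.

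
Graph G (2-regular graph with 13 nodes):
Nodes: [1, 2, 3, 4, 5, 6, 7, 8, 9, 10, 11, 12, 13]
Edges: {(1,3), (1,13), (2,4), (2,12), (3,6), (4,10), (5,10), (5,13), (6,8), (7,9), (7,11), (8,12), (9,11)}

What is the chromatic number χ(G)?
Clique number ω(G) = 3 (lower bound: χ ≥ ω).
The clique on [7, 9, 11] has size 3, forcing χ ≥ 3, and the coloring below uses 3 colors, so χ(G) = 3.
A valid 3-coloring: color 1: [1, 4, 5, 6, 7, 12]; color 2: [2, 3, 8, 9, 10, 13]; color 3: [11].

χ(G) = 3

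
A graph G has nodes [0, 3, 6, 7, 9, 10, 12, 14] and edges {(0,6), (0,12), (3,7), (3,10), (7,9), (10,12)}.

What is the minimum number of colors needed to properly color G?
χ(G) = 2

Clique number ω(G) = 2 (lower bound: χ ≥ ω).
The graph is bipartite (no odd cycle), so 2 colors suffice: χ(G) = 2.
A valid 2-coloring: color 1: [0, 7, 10, 14]; color 2: [3, 6, 9, 12].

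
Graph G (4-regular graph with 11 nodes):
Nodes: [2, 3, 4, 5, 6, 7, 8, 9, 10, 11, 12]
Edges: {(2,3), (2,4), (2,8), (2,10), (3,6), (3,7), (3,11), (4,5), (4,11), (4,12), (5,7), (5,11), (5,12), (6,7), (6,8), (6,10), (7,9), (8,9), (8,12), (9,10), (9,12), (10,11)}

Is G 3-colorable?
Yes, G is 3-colorable

A valid 3-coloring: color 1: [4, 7, 8, 10]; color 2: [2, 6, 11, 12]; color 3: [3, 5, 9].
(χ(G) = 3 ≤ 3.)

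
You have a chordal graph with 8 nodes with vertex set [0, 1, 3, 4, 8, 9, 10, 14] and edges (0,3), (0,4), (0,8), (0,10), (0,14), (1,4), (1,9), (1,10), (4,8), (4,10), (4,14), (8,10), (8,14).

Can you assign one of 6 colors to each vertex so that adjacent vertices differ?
A valid 6-coloring: color 1: [3, 4, 9]; color 2: [0, 1]; color 3: [8]; color 4: [10, 14].
(χ(G) = 4 ≤ 6.)

Yes, G is 6-colorable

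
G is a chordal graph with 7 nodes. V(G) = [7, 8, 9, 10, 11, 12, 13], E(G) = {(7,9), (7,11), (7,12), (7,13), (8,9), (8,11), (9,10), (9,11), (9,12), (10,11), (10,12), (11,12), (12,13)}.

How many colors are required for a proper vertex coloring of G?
Clique number ω(G) = 4 (lower bound: χ ≥ ω).
The clique on [9, 10, 11, 12] has size 4, forcing χ ≥ 4, and the coloring below uses 4 colors, so χ(G) = 4.
A valid 4-coloring: color 1: [9, 13]; color 2: [8, 12]; color 3: [11]; color 4: [7, 10].

χ(G) = 4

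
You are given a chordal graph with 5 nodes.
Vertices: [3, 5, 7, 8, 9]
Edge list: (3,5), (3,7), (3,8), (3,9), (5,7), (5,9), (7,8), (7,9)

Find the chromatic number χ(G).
Clique number ω(G) = 4 (lower bound: χ ≥ ω).
The clique on [3, 5, 7, 9] has size 4, forcing χ ≥ 4, and the coloring below uses 4 colors, so χ(G) = 4.
A valid 4-coloring: color 1: [7]; color 2: [3]; color 3: [5, 8]; color 4: [9].

χ(G) = 4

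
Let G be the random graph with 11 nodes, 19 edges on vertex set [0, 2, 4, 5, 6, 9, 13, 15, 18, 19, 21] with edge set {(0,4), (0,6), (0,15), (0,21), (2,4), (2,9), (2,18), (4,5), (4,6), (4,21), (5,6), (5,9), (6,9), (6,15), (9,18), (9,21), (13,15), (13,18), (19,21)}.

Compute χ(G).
Clique number ω(G) = 3 (lower bound: χ ≥ ω).
The clique on [0, 4, 21] has size 3, forcing χ ≥ 3, and the coloring below uses 3 colors, so χ(G) = 3.
A valid 3-coloring: color 1: [4, 9, 15, 19]; color 2: [6, 18, 21]; color 3: [0, 2, 5, 13].

χ(G) = 3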